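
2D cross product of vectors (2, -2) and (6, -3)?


u x v = u_x*v_y - u_y*v_x = 2*(-3) - (-2)*6
= (-6) - (-12) = 6

6


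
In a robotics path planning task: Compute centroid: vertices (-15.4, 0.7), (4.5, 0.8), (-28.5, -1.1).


Centroid = ((x_A+x_B+x_C)/3, (y_A+y_B+y_C)/3)
= (((-15.4)+4.5+(-28.5))/3, (0.7+0.8+(-1.1))/3)
= (-13.1333, 0.1333)

(-13.1333, 0.1333)


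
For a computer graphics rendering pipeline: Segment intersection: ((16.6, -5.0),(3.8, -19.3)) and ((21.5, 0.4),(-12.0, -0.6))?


Cross products: d1=176, d2=642.25, d3=0.95, d4=-465.3
d1*d2 < 0 and d3*d4 < 0? no

No, they don't intersect


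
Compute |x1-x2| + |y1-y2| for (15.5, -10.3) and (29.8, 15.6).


|15.5-29.8| + |(-10.3)-15.6| = 14.3 + 25.9 = 40.2

40.2


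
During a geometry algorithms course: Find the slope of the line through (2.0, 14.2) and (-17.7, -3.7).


slope = (y2-y1)/(x2-x1) = ((-3.7)-14.2)/((-17.7)-2) = (-17.9)/(-19.7) = 0.9086

0.9086


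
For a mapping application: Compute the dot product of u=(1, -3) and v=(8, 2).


u . v = u_x*v_x + u_y*v_y = 1*8 + (-3)*2
= 8 + (-6) = 2

2


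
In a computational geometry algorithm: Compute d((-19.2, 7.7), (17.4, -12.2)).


dx=36.6, dy=-19.9
d^2 = 36.6^2 + (-19.9)^2 = 1735.57
d = sqrt(1735.57) = 41.6602

41.6602


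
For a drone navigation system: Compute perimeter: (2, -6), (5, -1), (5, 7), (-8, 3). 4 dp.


Sides: (2, -6)->(5, -1): sqrt(34) = 5.830952, (5, -1)->(5, 7): sqrt(64) = 8, (5, 7)->(-8, 3): sqrt(185) = 13.601471, (-8, 3)->(2, -6): sqrt(181) = 13.453624
Sum = 40.886047
Perimeter = 40.886

40.886


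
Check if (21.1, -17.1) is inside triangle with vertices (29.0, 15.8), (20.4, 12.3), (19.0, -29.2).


Cross products: AB x AP = 255.29, BC x BP = 70.21, CA x CP = 26.5
All same sign? yes

Yes, inside


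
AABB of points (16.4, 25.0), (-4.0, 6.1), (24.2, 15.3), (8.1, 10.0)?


x range: [-4, 24.2]
y range: [6.1, 25]
Bounding box: (-4,6.1) to (24.2,25)

(-4,6.1) to (24.2,25)


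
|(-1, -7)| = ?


|u| = sqrt((-1)^2 + (-7)^2) = sqrt(50) = 7.0711

7.0711


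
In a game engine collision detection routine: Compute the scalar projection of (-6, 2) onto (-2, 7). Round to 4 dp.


u.v = 26, |v| = sqrt(53) = 7.2801
Scalar projection = u.v / |v| = 26 / sqrt(53) = 3.5714

3.5714


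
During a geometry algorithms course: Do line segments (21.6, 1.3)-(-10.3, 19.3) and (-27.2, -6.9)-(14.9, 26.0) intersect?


Cross products: d1=-1260.3, d2=547.01, d3=1139.98, d4=-667.33
d1*d2 < 0 and d3*d4 < 0? yes

Yes, they intersect


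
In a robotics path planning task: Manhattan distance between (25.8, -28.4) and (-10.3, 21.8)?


|25.8-(-10.3)| + |(-28.4)-21.8| = 36.1 + 50.2 = 86.3

86.3


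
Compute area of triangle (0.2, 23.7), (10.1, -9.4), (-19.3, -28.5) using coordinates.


Area = |x_A(y_B-y_C) + x_B(y_C-y_A) + x_C(y_A-y_B)|/2
= |3.82 + (-527.22) + (-638.83)|/2
= 1162.23/2 = 581.115

581.115


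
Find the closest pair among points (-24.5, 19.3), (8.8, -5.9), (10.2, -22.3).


d(P0,P1) = 41.7604, d(P0,P2) = 54.1724, d(P1,P2) = 16.4596
Closest: P1 and P2

Closest pair: (8.8, -5.9) and (10.2, -22.3), distance = 16.4596


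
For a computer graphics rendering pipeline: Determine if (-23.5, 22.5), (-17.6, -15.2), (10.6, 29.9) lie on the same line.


Cross product: ((-17.6)-(-23.5))*(29.9-22.5) - ((-15.2)-22.5)*(10.6-(-23.5))
= 1329.23

No, not collinear


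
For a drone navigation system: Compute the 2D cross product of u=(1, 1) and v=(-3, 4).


u x v = u_x*v_y - u_y*v_x = 1*4 - 1*(-3)
= 4 - (-3) = 7

7


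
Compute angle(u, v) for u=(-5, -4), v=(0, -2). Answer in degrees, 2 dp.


u.v = 8, |u| = sqrt(41) = 6.4031, |v| = sqrt(4) = 2
cos(theta) = u.v/(|u||v|) = 8/sqrt(164) = 0.624695
theta = acos(0.624695) = 51.34 degrees

51.34 degrees


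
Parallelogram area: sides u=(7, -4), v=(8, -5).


|u x v| = |7*(-5) - (-4)*8|
= |(-35) - (-32)| = 3

3


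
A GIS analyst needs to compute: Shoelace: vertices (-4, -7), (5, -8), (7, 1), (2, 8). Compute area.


Shoelace sum: ((-4)*(-8) - 5*(-7)) + (5*1 - 7*(-8)) + (7*8 - 2*1) + (2*(-7) - (-4)*8)
= 200
Area = |200|/2 = 100

100


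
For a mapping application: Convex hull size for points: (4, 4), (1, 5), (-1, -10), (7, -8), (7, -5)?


Convex hull vertices (CCW): (-1, -10), (7, -8), (7, -5), (4, 4), (1, 5)
Count = 5

5


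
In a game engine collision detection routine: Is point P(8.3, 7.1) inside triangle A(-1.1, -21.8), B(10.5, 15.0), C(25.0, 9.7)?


Cross products: AB x AP = -10.68, BC x BP = -126.21, CA x CP = -458.19
All same sign? yes

Yes, inside


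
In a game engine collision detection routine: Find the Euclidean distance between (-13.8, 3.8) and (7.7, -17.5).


dx=21.5, dy=-21.3
d^2 = 21.5^2 + (-21.3)^2 = 915.94
d = sqrt(915.94) = 30.2645

30.2645


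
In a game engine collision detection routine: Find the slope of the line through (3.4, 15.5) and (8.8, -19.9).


slope = (y2-y1)/(x2-x1) = ((-19.9)-15.5)/(8.8-3.4) = (-35.4)/5.4 = -6.5556

-6.5556


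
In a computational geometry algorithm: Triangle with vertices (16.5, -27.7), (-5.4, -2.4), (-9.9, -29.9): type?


Side lengths squared: AB^2=1119.7, BC^2=776.5, CA^2=701.8
Sorted: [701.8, 776.5, 1119.7]
By sides: Scalene, By angles: Acute

Scalene, Acute


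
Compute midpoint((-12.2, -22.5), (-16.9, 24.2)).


M = (((-12.2)+(-16.9))/2, ((-22.5)+24.2)/2)
= (-14.55, 0.85)

(-14.55, 0.85)


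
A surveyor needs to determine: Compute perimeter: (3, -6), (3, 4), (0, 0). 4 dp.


Sides: (3, -6)->(3, 4): sqrt(100) = 10, (3, 4)->(0, 0): sqrt(25) = 5, (0, 0)->(3, -6): sqrt(45) = 6.708204
Sum = 21.708204
Perimeter = 21.7082

21.7082


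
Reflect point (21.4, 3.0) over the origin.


Reflection over origin: (x,y) -> (-x,-y)
(21.4, 3) -> (-21.4, -3)

(-21.4, -3)


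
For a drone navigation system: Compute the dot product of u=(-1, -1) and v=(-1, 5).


u . v = u_x*v_x + u_y*v_y = (-1)*(-1) + (-1)*5
= 1 + (-5) = -4

-4


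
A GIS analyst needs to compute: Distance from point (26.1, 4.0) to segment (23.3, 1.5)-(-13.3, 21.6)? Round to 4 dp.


Project P onto AB: t = 0 (clamped to [0,1])
Closest point on segment: (23.3, 1.5)
Distance: 3.7537

3.7537


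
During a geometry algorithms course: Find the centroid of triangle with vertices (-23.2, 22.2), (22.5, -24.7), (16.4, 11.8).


Centroid = ((x_A+x_B+x_C)/3, (y_A+y_B+y_C)/3)
= (((-23.2)+22.5+16.4)/3, (22.2+(-24.7)+11.8)/3)
= (5.2333, 3.1)

(5.2333, 3.1)


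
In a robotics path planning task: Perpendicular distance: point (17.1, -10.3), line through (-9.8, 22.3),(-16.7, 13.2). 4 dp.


|cross product| = 469.73
|line direction| = sqrt(130.42) = 11.4202
Distance = 469.73/sqrt(130.42) = 41.1317

41.1317


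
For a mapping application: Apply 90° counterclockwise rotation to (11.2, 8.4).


90° CCW: (x,y) -> (-y, x)
(11.2,8.4) -> (-8.4, 11.2)

(-8.4, 11.2)


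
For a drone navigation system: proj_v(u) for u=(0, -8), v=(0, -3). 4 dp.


u.v = 24, |v| = sqrt(9) = 3
Scalar projection = u.v / |v| = 24 / sqrt(9) = 8

8


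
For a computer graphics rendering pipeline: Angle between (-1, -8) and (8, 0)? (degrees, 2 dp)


u.v = -8, |u| = sqrt(65) = 8.0623, |v| = sqrt(64) = 8
cos(theta) = u.v/(|u||v|) = -8/sqrt(4160) = -0.124035
theta = acos(-0.124035) = 97.13 degrees

97.13 degrees


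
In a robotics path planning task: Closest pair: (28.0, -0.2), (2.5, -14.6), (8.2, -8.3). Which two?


d(P0,P1) = 29.285, d(P0,P2) = 21.3928, d(P1,P2) = 8.4959
Closest: P1 and P2

Closest pair: (2.5, -14.6) and (8.2, -8.3), distance = 8.4959


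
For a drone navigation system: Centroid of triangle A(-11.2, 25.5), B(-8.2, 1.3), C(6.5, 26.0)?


Centroid = ((x_A+x_B+x_C)/3, (y_A+y_B+y_C)/3)
= (((-11.2)+(-8.2)+6.5)/3, (25.5+1.3+26)/3)
= (-4.3, 17.6)

(-4.3, 17.6)


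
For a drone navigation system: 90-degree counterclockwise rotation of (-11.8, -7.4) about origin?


90° CCW: (x,y) -> (-y, x)
(-11.8,-7.4) -> (7.4, -11.8)

(7.4, -11.8)


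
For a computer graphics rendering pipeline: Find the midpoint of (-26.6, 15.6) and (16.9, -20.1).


M = (((-26.6)+16.9)/2, (15.6+(-20.1))/2)
= (-4.85, -2.25)

(-4.85, -2.25)


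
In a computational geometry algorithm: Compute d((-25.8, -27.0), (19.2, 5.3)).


dx=45, dy=32.3
d^2 = 45^2 + 32.3^2 = 3068.29
d = sqrt(3068.29) = 55.3921

55.3921


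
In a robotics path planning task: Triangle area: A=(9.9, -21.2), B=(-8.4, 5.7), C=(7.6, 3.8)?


Area = |x_A(y_B-y_C) + x_B(y_C-y_A) + x_C(y_A-y_B)|/2
= |18.81 + (-210) + (-204.44)|/2
= 395.63/2 = 197.815

197.815


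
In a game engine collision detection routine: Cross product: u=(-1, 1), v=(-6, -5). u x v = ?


u x v = u_x*v_y - u_y*v_x = (-1)*(-5) - 1*(-6)
= 5 - (-6) = 11

11


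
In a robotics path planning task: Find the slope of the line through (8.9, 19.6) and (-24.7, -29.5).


slope = (y2-y1)/(x2-x1) = ((-29.5)-19.6)/((-24.7)-8.9) = (-49.1)/(-33.6) = 1.4613

1.4613


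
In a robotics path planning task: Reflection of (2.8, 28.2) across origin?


Reflection over origin: (x,y) -> (-x,-y)
(2.8, 28.2) -> (-2.8, -28.2)

(-2.8, -28.2)


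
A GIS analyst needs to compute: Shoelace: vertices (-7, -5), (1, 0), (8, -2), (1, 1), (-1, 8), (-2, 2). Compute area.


Shoelace sum: ((-7)*0 - 1*(-5)) + (1*(-2) - 8*0) + (8*1 - 1*(-2)) + (1*8 - (-1)*1) + ((-1)*2 - (-2)*8) + ((-2)*(-5) - (-7)*2)
= 60
Area = |60|/2 = 30

30


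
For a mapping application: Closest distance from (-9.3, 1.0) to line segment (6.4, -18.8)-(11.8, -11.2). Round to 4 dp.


Project P onto AB: t = 0.7559 (clamped to [0,1])
Closest point on segment: (10.4817, -13.0554)
Distance: 24.2666

24.2666


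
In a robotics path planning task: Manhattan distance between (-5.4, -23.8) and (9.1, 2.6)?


|(-5.4)-9.1| + |(-23.8)-2.6| = 14.5 + 26.4 = 40.9

40.9


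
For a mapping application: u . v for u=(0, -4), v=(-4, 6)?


u . v = u_x*v_x + u_y*v_y = 0*(-4) + (-4)*6
= 0 + (-24) = -24

-24


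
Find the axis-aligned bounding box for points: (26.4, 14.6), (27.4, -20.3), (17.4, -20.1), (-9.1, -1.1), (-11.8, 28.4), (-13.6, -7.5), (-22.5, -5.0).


x range: [-22.5, 27.4]
y range: [-20.3, 28.4]
Bounding box: (-22.5,-20.3) to (27.4,28.4)

(-22.5,-20.3) to (27.4,28.4)


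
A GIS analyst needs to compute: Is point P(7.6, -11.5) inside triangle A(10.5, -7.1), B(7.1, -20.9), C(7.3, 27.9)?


Cross products: AB x AP = -25.06, BC x BP = -22.52, CA x CP = -115.58
All same sign? yes

Yes, inside


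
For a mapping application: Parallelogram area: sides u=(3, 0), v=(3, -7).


|u x v| = |3*(-7) - 0*3|
= |(-21) - 0| = 21

21


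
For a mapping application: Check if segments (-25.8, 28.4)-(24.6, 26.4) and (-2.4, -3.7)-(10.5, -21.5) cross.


Cross products: d1=-2.43, d2=868.89, d3=-1571.04, d4=-2442.36
d1*d2 < 0 and d3*d4 < 0? no

No, they don't intersect


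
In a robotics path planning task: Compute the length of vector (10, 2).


|u| = sqrt(10^2 + 2^2) = sqrt(104) = 10.198

10.198


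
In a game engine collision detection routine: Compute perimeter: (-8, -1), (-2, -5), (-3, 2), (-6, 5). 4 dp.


Sides: (-8, -1)->(-2, -5): sqrt(52) = 7.211103, (-2, -5)->(-3, 2): sqrt(50) = 7.071068, (-3, 2)->(-6, 5): sqrt(18) = 4.242641, (-6, 5)->(-8, -1): sqrt(40) = 6.324555
Sum = 24.849367
Perimeter = 24.8494

24.8494


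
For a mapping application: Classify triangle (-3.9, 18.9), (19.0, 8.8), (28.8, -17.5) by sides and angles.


Side lengths squared: AB^2=626.42, BC^2=787.73, CA^2=2394.25
Sorted: [626.42, 787.73, 2394.25]
By sides: Scalene, By angles: Obtuse

Scalene, Obtuse


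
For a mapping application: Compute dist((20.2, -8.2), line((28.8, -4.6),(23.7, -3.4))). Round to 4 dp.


|cross product| = 28.68
|line direction| = sqrt(27.45) = 5.2393
Distance = 28.68/sqrt(27.45) = 5.474

5.474


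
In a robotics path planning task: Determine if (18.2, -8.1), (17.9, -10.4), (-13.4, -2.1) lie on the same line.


Cross product: (17.9-18.2)*((-2.1)-(-8.1)) - ((-10.4)-(-8.1))*((-13.4)-18.2)
= -74.48

No, not collinear


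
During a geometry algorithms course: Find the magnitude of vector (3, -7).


|u| = sqrt(3^2 + (-7)^2) = sqrt(58) = 7.6158

7.6158


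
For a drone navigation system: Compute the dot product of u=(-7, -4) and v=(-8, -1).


u . v = u_x*v_x + u_y*v_y = (-7)*(-8) + (-4)*(-1)
= 56 + 4 = 60

60


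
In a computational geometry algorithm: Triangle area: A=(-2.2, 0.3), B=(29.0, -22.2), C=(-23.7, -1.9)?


Area = |x_A(y_B-y_C) + x_B(y_C-y_A) + x_C(y_A-y_B)|/2
= |44.66 + (-63.8) + (-533.25)|/2
= 552.39/2 = 276.195

276.195


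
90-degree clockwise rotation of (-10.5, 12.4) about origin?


90° CW: (x,y) -> (y, -x)
(-10.5,12.4) -> (12.4, 10.5)

(12.4, 10.5)


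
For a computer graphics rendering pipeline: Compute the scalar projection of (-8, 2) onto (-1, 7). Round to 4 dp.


u.v = 22, |v| = sqrt(50) = 7.0711
Scalar projection = u.v / |v| = 22 / sqrt(50) = 3.1113

3.1113


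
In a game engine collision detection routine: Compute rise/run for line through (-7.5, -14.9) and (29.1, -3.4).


slope = (y2-y1)/(x2-x1) = ((-3.4)-(-14.9))/(29.1-(-7.5)) = 11.5/36.6 = 0.3142

0.3142


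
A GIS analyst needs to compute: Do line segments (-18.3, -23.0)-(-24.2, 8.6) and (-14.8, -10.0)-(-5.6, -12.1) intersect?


Cross products: d1=-126.95, d2=151.38, d3=-187.3, d4=-465.63
d1*d2 < 0 and d3*d4 < 0? no

No, they don't intersect


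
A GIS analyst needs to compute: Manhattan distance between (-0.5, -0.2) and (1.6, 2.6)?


|(-0.5)-1.6| + |(-0.2)-2.6| = 2.1 + 2.8 = 4.9

4.9


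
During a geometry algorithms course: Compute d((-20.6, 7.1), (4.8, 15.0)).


dx=25.4, dy=7.9
d^2 = 25.4^2 + 7.9^2 = 707.57
d = sqrt(707.57) = 26.6002

26.6002


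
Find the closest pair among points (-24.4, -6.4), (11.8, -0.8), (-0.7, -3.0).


d(P0,P1) = 36.6306, d(P0,P2) = 23.9426, d(P1,P2) = 12.6921
Closest: P1 and P2

Closest pair: (11.8, -0.8) and (-0.7, -3.0), distance = 12.6921


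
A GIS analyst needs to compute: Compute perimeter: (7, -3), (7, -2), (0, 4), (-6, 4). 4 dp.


Sides: (7, -3)->(7, -2): sqrt(1) = 1, (7, -2)->(0, 4): sqrt(85) = 9.219544, (0, 4)->(-6, 4): sqrt(36) = 6, (-6, 4)->(7, -3): sqrt(218) = 14.764823
Sum = 30.984367
Perimeter = 30.9844

30.9844


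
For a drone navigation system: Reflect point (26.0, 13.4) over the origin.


Reflection over origin: (x,y) -> (-x,-y)
(26, 13.4) -> (-26, -13.4)

(-26, -13.4)


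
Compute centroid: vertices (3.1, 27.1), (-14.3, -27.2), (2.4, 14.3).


Centroid = ((x_A+x_B+x_C)/3, (y_A+y_B+y_C)/3)
= ((3.1+(-14.3)+2.4)/3, (27.1+(-27.2)+14.3)/3)
= (-2.9333, 4.7333)

(-2.9333, 4.7333)


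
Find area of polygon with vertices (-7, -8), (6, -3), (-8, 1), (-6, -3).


Shoelace sum: ((-7)*(-3) - 6*(-8)) + (6*1 - (-8)*(-3)) + ((-8)*(-3) - (-6)*1) + ((-6)*(-8) - (-7)*(-3))
= 108
Area = |108|/2 = 54

54


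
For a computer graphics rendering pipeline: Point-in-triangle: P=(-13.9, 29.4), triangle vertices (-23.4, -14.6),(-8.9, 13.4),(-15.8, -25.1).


Cross products: AB x AP = 372, BC x BP = -302.9, CA x CP = -434.15
All same sign? no

No, outside


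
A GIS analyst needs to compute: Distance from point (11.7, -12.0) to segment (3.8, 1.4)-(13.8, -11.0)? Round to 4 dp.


Project P onto AB: t = 0.9661 (clamped to [0,1])
Closest point on segment: (13.4611, -10.5798)
Distance: 2.2624

2.2624


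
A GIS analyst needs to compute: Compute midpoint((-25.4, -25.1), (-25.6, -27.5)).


M = (((-25.4)+(-25.6))/2, ((-25.1)+(-27.5))/2)
= (-25.5, -26.3)

(-25.5, -26.3)


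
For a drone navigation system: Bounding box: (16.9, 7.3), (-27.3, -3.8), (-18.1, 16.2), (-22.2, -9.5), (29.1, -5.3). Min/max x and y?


x range: [-27.3, 29.1]
y range: [-9.5, 16.2]
Bounding box: (-27.3,-9.5) to (29.1,16.2)

(-27.3,-9.5) to (29.1,16.2)


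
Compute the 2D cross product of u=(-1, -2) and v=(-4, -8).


u x v = u_x*v_y - u_y*v_x = (-1)*(-8) - (-2)*(-4)
= 8 - 8 = 0

0


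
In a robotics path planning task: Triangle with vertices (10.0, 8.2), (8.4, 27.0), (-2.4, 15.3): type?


Side lengths squared: AB^2=356, BC^2=253.53, CA^2=204.17
Sorted: [204.17, 253.53, 356]
By sides: Scalene, By angles: Acute

Scalene, Acute


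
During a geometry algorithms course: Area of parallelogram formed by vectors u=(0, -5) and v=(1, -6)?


|u x v| = |0*(-6) - (-5)*1|
= |0 - (-5)| = 5

5


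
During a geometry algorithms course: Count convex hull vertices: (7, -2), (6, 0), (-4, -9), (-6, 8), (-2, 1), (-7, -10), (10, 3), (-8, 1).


Convex hull vertices (CCW): (-8, 1), (-7, -10), (-4, -9), (7, -2), (10, 3), (-6, 8)
Count = 6

6


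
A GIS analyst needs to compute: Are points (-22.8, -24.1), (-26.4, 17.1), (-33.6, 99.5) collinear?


Cross product: ((-26.4)-(-22.8))*(99.5-(-24.1)) - (17.1-(-24.1))*((-33.6)-(-22.8))
= 0

Yes, collinear


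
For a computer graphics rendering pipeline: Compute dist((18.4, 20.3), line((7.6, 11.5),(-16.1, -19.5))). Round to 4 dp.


|cross product| = 126.24
|line direction| = sqrt(1522.69) = 39.0217
Distance = 126.24/sqrt(1522.69) = 3.2351

3.2351


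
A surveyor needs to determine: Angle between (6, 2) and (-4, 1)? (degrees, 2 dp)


u.v = -22, |u| = sqrt(40) = 6.3246, |v| = sqrt(17) = 4.1231
cos(theta) = u.v/(|u||v|) = -22/sqrt(680) = -0.843661
theta = acos(-0.843661) = 147.53 degrees

147.53 degrees


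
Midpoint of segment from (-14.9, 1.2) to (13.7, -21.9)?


M = (((-14.9)+13.7)/2, (1.2+(-21.9))/2)
= (-0.6, -10.35)

(-0.6, -10.35)


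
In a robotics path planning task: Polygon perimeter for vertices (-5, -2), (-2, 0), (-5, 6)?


Sides: (-5, -2)->(-2, 0): sqrt(13) = 3.605551, (-2, 0)->(-5, 6): sqrt(45) = 6.708204, (-5, 6)->(-5, -2): sqrt(64) = 8
Sum = 18.313755
Perimeter = 18.3138

18.3138


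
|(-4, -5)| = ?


|u| = sqrt((-4)^2 + (-5)^2) = sqrt(41) = 6.4031

6.4031


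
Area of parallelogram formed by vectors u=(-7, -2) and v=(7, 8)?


|u x v| = |(-7)*8 - (-2)*7|
= |(-56) - (-14)| = 42

42


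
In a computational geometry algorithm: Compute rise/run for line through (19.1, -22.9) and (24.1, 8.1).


slope = (y2-y1)/(x2-x1) = (8.1-(-22.9))/(24.1-19.1) = 31/5 = 6.2

6.2


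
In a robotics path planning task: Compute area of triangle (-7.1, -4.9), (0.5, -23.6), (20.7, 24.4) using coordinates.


Area = |x_A(y_B-y_C) + x_B(y_C-y_A) + x_C(y_A-y_B)|/2
= |340.8 + 14.65 + 387.09|/2
= 742.54/2 = 371.27

371.27


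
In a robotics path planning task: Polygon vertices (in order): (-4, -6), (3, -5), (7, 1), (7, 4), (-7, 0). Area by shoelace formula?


Shoelace sum: ((-4)*(-5) - 3*(-6)) + (3*1 - 7*(-5)) + (7*4 - 7*1) + (7*0 - (-7)*4) + ((-7)*(-6) - (-4)*0)
= 167
Area = |167|/2 = 83.5

83.5


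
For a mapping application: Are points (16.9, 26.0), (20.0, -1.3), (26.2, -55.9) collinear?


Cross product: (20-16.9)*((-55.9)-26) - ((-1.3)-26)*(26.2-16.9)
= 0

Yes, collinear


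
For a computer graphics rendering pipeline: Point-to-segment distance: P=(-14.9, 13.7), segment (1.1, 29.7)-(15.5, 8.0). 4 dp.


Project P onto AB: t = 0.1722 (clamped to [0,1])
Closest point on segment: (3.5798, 25.9631)
Distance: 22.1785

22.1785


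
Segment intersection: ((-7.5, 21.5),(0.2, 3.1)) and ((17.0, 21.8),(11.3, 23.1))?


Cross products: d1=33.56, d2=128.43, d3=453.11, d4=358.24
d1*d2 < 0 and d3*d4 < 0? no

No, they don't intersect


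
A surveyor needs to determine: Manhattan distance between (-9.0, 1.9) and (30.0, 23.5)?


|(-9)-30| + |1.9-23.5| = 39 + 21.6 = 60.6

60.6


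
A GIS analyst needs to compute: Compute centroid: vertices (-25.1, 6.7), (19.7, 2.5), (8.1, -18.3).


Centroid = ((x_A+x_B+x_C)/3, (y_A+y_B+y_C)/3)
= (((-25.1)+19.7+8.1)/3, (6.7+2.5+(-18.3))/3)
= (0.9, -3.0333)

(0.9, -3.0333)


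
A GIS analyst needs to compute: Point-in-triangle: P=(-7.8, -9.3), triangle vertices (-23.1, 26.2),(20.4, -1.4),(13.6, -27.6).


Cross products: AB x AP = -1121.97, BC x BP = -685.12, CA x CP = 479.71
All same sign? no

No, outside


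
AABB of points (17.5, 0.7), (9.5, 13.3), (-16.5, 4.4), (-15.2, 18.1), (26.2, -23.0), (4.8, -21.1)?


x range: [-16.5, 26.2]
y range: [-23, 18.1]
Bounding box: (-16.5,-23) to (26.2,18.1)

(-16.5,-23) to (26.2,18.1)


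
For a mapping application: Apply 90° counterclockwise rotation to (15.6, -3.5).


90° CCW: (x,y) -> (-y, x)
(15.6,-3.5) -> (3.5, 15.6)

(3.5, 15.6)


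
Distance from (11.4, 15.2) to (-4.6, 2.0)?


dx=-16, dy=-13.2
d^2 = (-16)^2 + (-13.2)^2 = 430.24
d = sqrt(430.24) = 20.7422

20.7422


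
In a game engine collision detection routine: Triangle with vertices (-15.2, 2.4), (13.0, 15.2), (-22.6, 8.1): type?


Side lengths squared: AB^2=959.08, BC^2=1317.77, CA^2=87.25
Sorted: [87.25, 959.08, 1317.77]
By sides: Scalene, By angles: Obtuse

Scalene, Obtuse


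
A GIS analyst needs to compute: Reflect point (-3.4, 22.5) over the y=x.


Reflection over y=x: (x,y) -> (y,x)
(-3.4, 22.5) -> (22.5, -3.4)

(22.5, -3.4)


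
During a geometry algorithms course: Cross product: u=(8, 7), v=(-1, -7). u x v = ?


u x v = u_x*v_y - u_y*v_x = 8*(-7) - 7*(-1)
= (-56) - (-7) = -49

-49


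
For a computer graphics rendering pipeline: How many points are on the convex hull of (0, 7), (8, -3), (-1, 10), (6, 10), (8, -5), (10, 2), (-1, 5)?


Convex hull vertices (CCW): (-1, 5), (8, -5), (10, 2), (6, 10), (-1, 10)
Count = 5

5


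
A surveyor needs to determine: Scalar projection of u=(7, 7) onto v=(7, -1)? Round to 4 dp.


u.v = 42, |v| = sqrt(50) = 7.0711
Scalar projection = u.v / |v| = 42 / sqrt(50) = 5.9397

5.9397


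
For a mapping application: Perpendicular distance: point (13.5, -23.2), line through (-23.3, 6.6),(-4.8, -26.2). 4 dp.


|cross product| = 655.74
|line direction| = sqrt(1418.09) = 37.6575
Distance = 655.74/sqrt(1418.09) = 17.4132

17.4132


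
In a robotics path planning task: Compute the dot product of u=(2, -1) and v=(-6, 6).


u . v = u_x*v_x + u_y*v_y = 2*(-6) + (-1)*6
= (-12) + (-6) = -18

-18


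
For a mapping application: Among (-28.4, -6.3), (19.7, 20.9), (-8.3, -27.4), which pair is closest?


d(P0,P1) = 55.258, d(P0,P2) = 29.1414, d(P1,P2) = 55.8291
Closest: P0 and P2

Closest pair: (-28.4, -6.3) and (-8.3, -27.4), distance = 29.1414


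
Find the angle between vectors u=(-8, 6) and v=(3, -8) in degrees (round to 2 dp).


u.v = -72, |u| = sqrt(100) = 10, |v| = sqrt(73) = 8.544
cos(theta) = u.v/(|u||v|) = -72/sqrt(7300) = -0.842696
theta = acos(-0.842696) = 147.43 degrees

147.43 degrees


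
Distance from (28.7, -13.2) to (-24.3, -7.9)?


dx=-53, dy=5.3
d^2 = (-53)^2 + 5.3^2 = 2837.09
d = sqrt(2837.09) = 53.2643

53.2643


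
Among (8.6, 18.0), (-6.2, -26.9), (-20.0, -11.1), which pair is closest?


d(P0,P1) = 47.2763, d(P0,P2) = 40.8016, d(P1,P2) = 20.9781
Closest: P1 and P2

Closest pair: (-6.2, -26.9) and (-20.0, -11.1), distance = 20.9781


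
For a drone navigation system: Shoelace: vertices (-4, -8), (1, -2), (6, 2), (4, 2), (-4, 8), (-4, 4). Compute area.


Shoelace sum: ((-4)*(-2) - 1*(-8)) + (1*2 - 6*(-2)) + (6*2 - 4*2) + (4*8 - (-4)*2) + ((-4)*4 - (-4)*8) + ((-4)*(-8) - (-4)*4)
= 138
Area = |138|/2 = 69

69


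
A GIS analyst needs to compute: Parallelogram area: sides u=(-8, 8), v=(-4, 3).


|u x v| = |(-8)*3 - 8*(-4)|
= |(-24) - (-32)| = 8

8


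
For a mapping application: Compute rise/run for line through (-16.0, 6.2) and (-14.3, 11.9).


slope = (y2-y1)/(x2-x1) = (11.9-6.2)/((-14.3)-(-16)) = 5.7/1.7 = 3.3529

3.3529


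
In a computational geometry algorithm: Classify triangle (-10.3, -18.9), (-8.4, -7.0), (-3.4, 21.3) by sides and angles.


Side lengths squared: AB^2=145.22, BC^2=825.89, CA^2=1663.65
Sorted: [145.22, 825.89, 1663.65]
By sides: Scalene, By angles: Obtuse

Scalene, Obtuse


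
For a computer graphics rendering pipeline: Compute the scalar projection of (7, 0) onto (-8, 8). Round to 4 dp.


u.v = -56, |v| = sqrt(128) = 11.3137
Scalar projection = u.v / |v| = -56 / sqrt(128) = -4.9497

-4.9497


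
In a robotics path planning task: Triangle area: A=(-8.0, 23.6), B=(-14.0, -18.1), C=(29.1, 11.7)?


Area = |x_A(y_B-y_C) + x_B(y_C-y_A) + x_C(y_A-y_B)|/2
= |238.4 + 166.6 + 1213.47|/2
= 1618.47/2 = 809.235

809.235


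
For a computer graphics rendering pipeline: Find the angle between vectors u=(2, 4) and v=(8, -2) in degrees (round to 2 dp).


u.v = 8, |u| = sqrt(20) = 4.4721, |v| = sqrt(68) = 8.2462
cos(theta) = u.v/(|u||v|) = 8/sqrt(1360) = 0.21693
theta = acos(0.21693) = 77.47 degrees

77.47 degrees


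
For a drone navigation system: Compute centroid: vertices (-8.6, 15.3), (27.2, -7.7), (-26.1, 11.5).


Centroid = ((x_A+x_B+x_C)/3, (y_A+y_B+y_C)/3)
= (((-8.6)+27.2+(-26.1))/3, (15.3+(-7.7)+11.5)/3)
= (-2.5, 6.3667)

(-2.5, 6.3667)


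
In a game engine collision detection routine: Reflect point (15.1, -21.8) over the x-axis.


Reflection over x-axis: (x,y) -> (x,-y)
(15.1, -21.8) -> (15.1, 21.8)

(15.1, 21.8)


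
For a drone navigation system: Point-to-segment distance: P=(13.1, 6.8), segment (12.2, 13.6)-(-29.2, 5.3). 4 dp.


Project P onto AB: t = 0.0108 (clamped to [0,1])
Closest point on segment: (11.7546, 13.5107)
Distance: 6.8442

6.8442


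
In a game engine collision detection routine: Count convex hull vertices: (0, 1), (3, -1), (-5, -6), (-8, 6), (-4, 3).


Convex hull vertices (CCW): (-8, 6), (-5, -6), (3, -1), (0, 1)
Count = 4

4


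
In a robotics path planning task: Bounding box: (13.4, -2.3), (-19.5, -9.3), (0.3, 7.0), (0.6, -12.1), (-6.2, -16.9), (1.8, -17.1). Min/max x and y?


x range: [-19.5, 13.4]
y range: [-17.1, 7]
Bounding box: (-19.5,-17.1) to (13.4,7)

(-19.5,-17.1) to (13.4,7)


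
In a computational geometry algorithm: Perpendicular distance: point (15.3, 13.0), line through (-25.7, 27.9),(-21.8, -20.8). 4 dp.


|cross product| = 1938.59
|line direction| = sqrt(2386.9) = 48.8559
Distance = 1938.59/sqrt(2386.9) = 39.6797

39.6797


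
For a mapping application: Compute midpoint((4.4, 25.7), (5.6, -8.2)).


M = ((4.4+5.6)/2, (25.7+(-8.2))/2)
= (5, 8.75)

(5, 8.75)


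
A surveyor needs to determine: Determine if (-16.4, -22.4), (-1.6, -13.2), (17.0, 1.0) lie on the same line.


Cross product: ((-1.6)-(-16.4))*(1-(-22.4)) - ((-13.2)-(-22.4))*(17-(-16.4))
= 39.04

No, not collinear


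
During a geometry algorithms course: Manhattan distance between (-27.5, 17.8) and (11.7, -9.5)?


|(-27.5)-11.7| + |17.8-(-9.5)| = 39.2 + 27.3 = 66.5

66.5


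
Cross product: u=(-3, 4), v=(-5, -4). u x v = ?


u x v = u_x*v_y - u_y*v_x = (-3)*(-4) - 4*(-5)
= 12 - (-20) = 32

32


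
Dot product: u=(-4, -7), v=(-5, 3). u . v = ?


u . v = u_x*v_x + u_y*v_y = (-4)*(-5) + (-7)*3
= 20 + (-21) = -1

-1


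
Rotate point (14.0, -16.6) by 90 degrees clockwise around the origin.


90° CW: (x,y) -> (y, -x)
(14,-16.6) -> (-16.6, -14)

(-16.6, -14)


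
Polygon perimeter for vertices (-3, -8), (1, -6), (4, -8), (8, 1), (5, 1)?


Sides: (-3, -8)->(1, -6): sqrt(20) = 4.472136, (1, -6)->(4, -8): sqrt(13) = 3.605551, (4, -8)->(8, 1): sqrt(97) = 9.848858, (8, 1)->(5, 1): sqrt(9) = 3, (5, 1)->(-3, -8): sqrt(145) = 12.041595
Sum = 32.96814
Perimeter = 32.9681

32.9681


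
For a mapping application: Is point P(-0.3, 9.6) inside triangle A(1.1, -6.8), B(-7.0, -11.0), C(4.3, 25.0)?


Cross products: AB x AP = -138.72, BC x BP = -8.42, CA x CP = -97
All same sign? yes

Yes, inside


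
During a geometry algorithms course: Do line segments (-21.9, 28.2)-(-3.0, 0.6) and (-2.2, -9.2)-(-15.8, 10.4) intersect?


Cross products: d1=-122.52, d2=-117.6, d3=-163.14, d4=-168.06
d1*d2 < 0 and d3*d4 < 0? no

No, they don't intersect


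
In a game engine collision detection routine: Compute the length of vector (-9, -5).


|u| = sqrt((-9)^2 + (-5)^2) = sqrt(106) = 10.2956

10.2956


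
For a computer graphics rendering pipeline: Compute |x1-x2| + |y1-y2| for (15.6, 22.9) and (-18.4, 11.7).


|15.6-(-18.4)| + |22.9-11.7| = 34 + 11.2 = 45.2

45.2


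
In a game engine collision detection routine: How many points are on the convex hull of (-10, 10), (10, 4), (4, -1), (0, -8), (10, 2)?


Convex hull vertices (CCW): (-10, 10), (0, -8), (10, 2), (10, 4)
Count = 4

4


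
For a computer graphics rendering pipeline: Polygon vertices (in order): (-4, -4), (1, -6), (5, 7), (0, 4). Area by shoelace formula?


Shoelace sum: ((-4)*(-6) - 1*(-4)) + (1*7 - 5*(-6)) + (5*4 - 0*7) + (0*(-4) - (-4)*4)
= 101
Area = |101|/2 = 50.5

50.5


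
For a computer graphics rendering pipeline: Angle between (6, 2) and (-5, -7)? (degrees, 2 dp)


u.v = -44, |u| = sqrt(40) = 6.3246, |v| = sqrt(74) = 8.6023
cos(theta) = u.v/(|u||v|) = -44/sqrt(2960) = -0.808736
theta = acos(-0.808736) = 143.97 degrees

143.97 degrees


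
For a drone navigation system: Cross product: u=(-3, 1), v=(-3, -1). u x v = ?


u x v = u_x*v_y - u_y*v_x = (-3)*(-1) - 1*(-3)
= 3 - (-3) = 6

6


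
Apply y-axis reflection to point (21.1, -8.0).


Reflection over y-axis: (x,y) -> (-x,y)
(21.1, -8) -> (-21.1, -8)

(-21.1, -8)


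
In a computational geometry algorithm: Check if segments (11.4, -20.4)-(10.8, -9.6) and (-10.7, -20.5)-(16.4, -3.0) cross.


Cross products: d1=-384.04, d2=-80.86, d3=238.74, d4=-64.44
d1*d2 < 0 and d3*d4 < 0? no

No, they don't intersect


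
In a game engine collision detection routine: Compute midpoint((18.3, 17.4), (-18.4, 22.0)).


M = ((18.3+(-18.4))/2, (17.4+22)/2)
= (-0.05, 19.7)

(-0.05, 19.7)


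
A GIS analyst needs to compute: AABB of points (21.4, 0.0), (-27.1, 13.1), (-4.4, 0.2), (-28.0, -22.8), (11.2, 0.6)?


x range: [-28, 21.4]
y range: [-22.8, 13.1]
Bounding box: (-28,-22.8) to (21.4,13.1)

(-28,-22.8) to (21.4,13.1)


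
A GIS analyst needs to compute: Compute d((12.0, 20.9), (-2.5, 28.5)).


dx=-14.5, dy=7.6
d^2 = (-14.5)^2 + 7.6^2 = 268.01
d = sqrt(268.01) = 16.371

16.371


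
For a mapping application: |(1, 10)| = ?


|u| = sqrt(1^2 + 10^2) = sqrt(101) = 10.0499

10.0499


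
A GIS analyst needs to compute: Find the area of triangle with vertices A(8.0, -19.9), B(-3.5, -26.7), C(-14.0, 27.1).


Area = |x_A(y_B-y_C) + x_B(y_C-y_A) + x_C(y_A-y_B)|/2
= |(-430.4) + (-164.5) + (-95.2)|/2
= 690.1/2 = 345.05

345.05


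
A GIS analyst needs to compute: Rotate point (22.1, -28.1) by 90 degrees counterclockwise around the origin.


90° CCW: (x,y) -> (-y, x)
(22.1,-28.1) -> (28.1, 22.1)

(28.1, 22.1)


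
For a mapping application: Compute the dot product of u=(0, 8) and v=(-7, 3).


u . v = u_x*v_x + u_y*v_y = 0*(-7) + 8*3
= 0 + 24 = 24

24


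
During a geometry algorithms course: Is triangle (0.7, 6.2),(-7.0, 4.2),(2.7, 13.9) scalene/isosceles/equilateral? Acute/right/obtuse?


Side lengths squared: AB^2=63.29, BC^2=188.18, CA^2=63.29
Sorted: [63.29, 63.29, 188.18]
By sides: Isosceles, By angles: Obtuse

Isosceles, Obtuse


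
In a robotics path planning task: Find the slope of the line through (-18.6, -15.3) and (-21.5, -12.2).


slope = (y2-y1)/(x2-x1) = ((-12.2)-(-15.3))/((-21.5)-(-18.6)) = 3.1/(-2.9) = -1.069

-1.069


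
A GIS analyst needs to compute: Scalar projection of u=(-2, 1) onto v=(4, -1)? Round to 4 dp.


u.v = -9, |v| = sqrt(17) = 4.1231
Scalar projection = u.v / |v| = -9 / sqrt(17) = -2.1828

-2.1828


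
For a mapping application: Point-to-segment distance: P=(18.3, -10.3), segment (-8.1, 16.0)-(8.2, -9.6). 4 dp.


Project P onto AB: t = 1 (clamped to [0,1])
Closest point on segment: (8.2, -9.6)
Distance: 10.1242

10.1242


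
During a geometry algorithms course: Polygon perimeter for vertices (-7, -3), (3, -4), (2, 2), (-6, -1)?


Sides: (-7, -3)->(3, -4): sqrt(101) = 10.049876, (3, -4)->(2, 2): sqrt(37) = 6.082763, (2, 2)->(-6, -1): sqrt(73) = 8.544004, (-6, -1)->(-7, -3): sqrt(5) = 2.236068
Sum = 26.912711
Perimeter = 26.9127

26.9127


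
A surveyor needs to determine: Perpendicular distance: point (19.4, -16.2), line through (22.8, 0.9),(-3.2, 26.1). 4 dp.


|cross product| = 530.28
|line direction| = sqrt(1311.04) = 36.2083
Distance = 530.28/sqrt(1311.04) = 14.6453

14.6453


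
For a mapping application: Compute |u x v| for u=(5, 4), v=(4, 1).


|u x v| = |5*1 - 4*4|
= |5 - 16| = 11

11


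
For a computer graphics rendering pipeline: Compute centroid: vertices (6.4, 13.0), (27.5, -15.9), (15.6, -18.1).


Centroid = ((x_A+x_B+x_C)/3, (y_A+y_B+y_C)/3)
= ((6.4+27.5+15.6)/3, (13+(-15.9)+(-18.1))/3)
= (16.5, -7)

(16.5, -7)


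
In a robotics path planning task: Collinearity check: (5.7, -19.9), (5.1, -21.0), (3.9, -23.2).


Cross product: (5.1-5.7)*((-23.2)-(-19.9)) - ((-21)-(-19.9))*(3.9-5.7)
= 0

Yes, collinear


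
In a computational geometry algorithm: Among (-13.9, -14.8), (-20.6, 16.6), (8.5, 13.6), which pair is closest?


d(P0,P1) = 32.1069, d(P0,P2) = 36.1707, d(P1,P2) = 29.2542
Closest: P1 and P2

Closest pair: (-20.6, 16.6) and (8.5, 13.6), distance = 29.2542


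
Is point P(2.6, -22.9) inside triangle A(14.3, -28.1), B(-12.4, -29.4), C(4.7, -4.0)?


Cross products: AB x AP = -154.05, BC x BP = -269.85, CA x CP = -232.05
All same sign? yes

Yes, inside


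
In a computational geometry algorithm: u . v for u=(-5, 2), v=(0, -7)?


u . v = u_x*v_x + u_y*v_y = (-5)*0 + 2*(-7)
= 0 + (-14) = -14

-14


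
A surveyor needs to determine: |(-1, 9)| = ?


|u| = sqrt((-1)^2 + 9^2) = sqrt(82) = 9.0554

9.0554


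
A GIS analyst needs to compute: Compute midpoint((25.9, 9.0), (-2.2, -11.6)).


M = ((25.9+(-2.2))/2, (9+(-11.6))/2)
= (11.85, -1.3)

(11.85, -1.3)


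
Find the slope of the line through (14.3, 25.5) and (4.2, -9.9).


slope = (y2-y1)/(x2-x1) = ((-9.9)-25.5)/(4.2-14.3) = (-35.4)/(-10.1) = 3.505

3.505


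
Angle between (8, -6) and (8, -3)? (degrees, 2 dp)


u.v = 82, |u| = sqrt(100) = 10, |v| = sqrt(73) = 8.544
cos(theta) = u.v/(|u||v|) = 82/sqrt(7300) = 0.959737
theta = acos(0.959737) = 16.31 degrees

16.31 degrees


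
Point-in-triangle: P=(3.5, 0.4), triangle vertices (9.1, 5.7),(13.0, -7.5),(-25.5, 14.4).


Cross products: AB x AP = -94.59, BC x BP = -96.1, CA x CP = -232.1
All same sign? yes

Yes, inside


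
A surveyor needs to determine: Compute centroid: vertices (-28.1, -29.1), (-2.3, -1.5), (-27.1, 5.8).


Centroid = ((x_A+x_B+x_C)/3, (y_A+y_B+y_C)/3)
= (((-28.1)+(-2.3)+(-27.1))/3, ((-29.1)+(-1.5)+5.8)/3)
= (-19.1667, -8.2667)

(-19.1667, -8.2667)


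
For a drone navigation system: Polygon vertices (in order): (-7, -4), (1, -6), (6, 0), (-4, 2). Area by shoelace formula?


Shoelace sum: ((-7)*(-6) - 1*(-4)) + (1*0 - 6*(-6)) + (6*2 - (-4)*0) + ((-4)*(-4) - (-7)*2)
= 124
Area = |124|/2 = 62

62


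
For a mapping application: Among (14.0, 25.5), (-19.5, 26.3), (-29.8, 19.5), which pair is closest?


d(P0,P1) = 33.5096, d(P0,P2) = 44.209, d(P1,P2) = 12.3422
Closest: P1 and P2

Closest pair: (-19.5, 26.3) and (-29.8, 19.5), distance = 12.3422


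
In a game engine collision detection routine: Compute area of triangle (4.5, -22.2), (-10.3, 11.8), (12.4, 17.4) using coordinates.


Area = |x_A(y_B-y_C) + x_B(y_C-y_A) + x_C(y_A-y_B)|/2
= |(-25.2) + (-407.88) + (-421.6)|/2
= 854.68/2 = 427.34

427.34


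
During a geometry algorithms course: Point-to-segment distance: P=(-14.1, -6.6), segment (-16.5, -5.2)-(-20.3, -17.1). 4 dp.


Project P onto AB: t = 0.0483 (clamped to [0,1])
Closest point on segment: (-16.6836, -5.775)
Distance: 2.7121

2.7121


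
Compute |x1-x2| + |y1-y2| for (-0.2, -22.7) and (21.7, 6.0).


|(-0.2)-21.7| + |(-22.7)-6| = 21.9 + 28.7 = 50.6

50.6


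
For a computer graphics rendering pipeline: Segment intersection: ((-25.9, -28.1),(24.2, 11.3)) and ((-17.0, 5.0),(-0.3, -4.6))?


Cross products: d1=-638.21, d2=500.73, d3=1307.65, d4=168.71
d1*d2 < 0 and d3*d4 < 0? no

No, they don't intersect


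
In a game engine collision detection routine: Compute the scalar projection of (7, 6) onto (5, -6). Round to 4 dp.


u.v = -1, |v| = sqrt(61) = 7.8102
Scalar projection = u.v / |v| = -1 / sqrt(61) = -0.128

-0.128


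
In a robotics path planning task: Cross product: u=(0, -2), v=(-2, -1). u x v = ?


u x v = u_x*v_y - u_y*v_x = 0*(-1) - (-2)*(-2)
= 0 - 4 = -4

-4


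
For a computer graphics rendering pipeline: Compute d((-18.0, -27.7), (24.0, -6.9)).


dx=42, dy=20.8
d^2 = 42^2 + 20.8^2 = 2196.64
d = sqrt(2196.64) = 46.8683

46.8683


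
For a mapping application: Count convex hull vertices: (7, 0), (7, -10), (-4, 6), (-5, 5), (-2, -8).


Convex hull vertices (CCW): (-5, 5), (-2, -8), (7, -10), (7, 0), (-4, 6)
Count = 5

5


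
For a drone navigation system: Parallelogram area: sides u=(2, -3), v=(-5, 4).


|u x v| = |2*4 - (-3)*(-5)|
= |8 - 15| = 7

7


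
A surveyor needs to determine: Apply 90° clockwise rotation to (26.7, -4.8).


90° CW: (x,y) -> (y, -x)
(26.7,-4.8) -> (-4.8, -26.7)

(-4.8, -26.7)


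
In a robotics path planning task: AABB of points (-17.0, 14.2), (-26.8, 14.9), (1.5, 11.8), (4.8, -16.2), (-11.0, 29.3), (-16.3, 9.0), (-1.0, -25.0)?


x range: [-26.8, 4.8]
y range: [-25, 29.3]
Bounding box: (-26.8,-25) to (4.8,29.3)

(-26.8,-25) to (4.8,29.3)


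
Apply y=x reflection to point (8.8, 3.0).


Reflection over y=x: (x,y) -> (y,x)
(8.8, 3) -> (3, 8.8)

(3, 8.8)


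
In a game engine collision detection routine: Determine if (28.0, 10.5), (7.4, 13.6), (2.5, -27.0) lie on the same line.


Cross product: (7.4-28)*((-27)-10.5) - (13.6-10.5)*(2.5-28)
= 851.55

No, not collinear


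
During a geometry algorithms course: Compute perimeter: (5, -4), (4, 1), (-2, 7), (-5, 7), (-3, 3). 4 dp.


Sides: (5, -4)->(4, 1): sqrt(26) = 5.09902, (4, 1)->(-2, 7): sqrt(72) = 8.485281, (-2, 7)->(-5, 7): sqrt(9) = 3, (-5, 7)->(-3, 3): sqrt(20) = 4.472136, (-3, 3)->(5, -4): sqrt(113) = 10.630146
Sum = 31.686583
Perimeter = 31.6866

31.6866


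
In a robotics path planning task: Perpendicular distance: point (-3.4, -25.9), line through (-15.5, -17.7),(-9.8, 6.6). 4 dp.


|cross product| = 340.77
|line direction| = sqrt(622.98) = 24.9596
Distance = 340.77/sqrt(622.98) = 13.6529

13.6529


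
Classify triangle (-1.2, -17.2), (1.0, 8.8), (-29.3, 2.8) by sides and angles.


Side lengths squared: AB^2=680.84, BC^2=954.09, CA^2=1189.61
Sorted: [680.84, 954.09, 1189.61]
By sides: Scalene, By angles: Acute

Scalene, Acute


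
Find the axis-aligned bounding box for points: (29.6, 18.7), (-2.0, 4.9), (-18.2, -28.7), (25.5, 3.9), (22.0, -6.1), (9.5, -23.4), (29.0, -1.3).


x range: [-18.2, 29.6]
y range: [-28.7, 18.7]
Bounding box: (-18.2,-28.7) to (29.6,18.7)

(-18.2,-28.7) to (29.6,18.7)


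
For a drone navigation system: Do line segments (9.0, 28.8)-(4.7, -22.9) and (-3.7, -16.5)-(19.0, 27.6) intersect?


Cross products: d1=468.24, d2=-515.72, d3=-461.8, d4=522.16
d1*d2 < 0 and d3*d4 < 0? yes

Yes, they intersect


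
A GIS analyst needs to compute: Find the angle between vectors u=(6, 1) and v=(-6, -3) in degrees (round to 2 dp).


u.v = -39, |u| = sqrt(37) = 6.0828, |v| = sqrt(45) = 6.7082
cos(theta) = u.v/(|u||v|) = -39/sqrt(1665) = -0.955779
theta = acos(-0.955779) = 162.9 degrees

162.9 degrees


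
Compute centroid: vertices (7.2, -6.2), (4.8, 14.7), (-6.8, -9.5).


Centroid = ((x_A+x_B+x_C)/3, (y_A+y_B+y_C)/3)
= ((7.2+4.8+(-6.8))/3, ((-6.2)+14.7+(-9.5))/3)
= (1.7333, -0.3333)

(1.7333, -0.3333)


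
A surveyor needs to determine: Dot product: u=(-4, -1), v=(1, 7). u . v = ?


u . v = u_x*v_x + u_y*v_y = (-4)*1 + (-1)*7
= (-4) + (-7) = -11

-11


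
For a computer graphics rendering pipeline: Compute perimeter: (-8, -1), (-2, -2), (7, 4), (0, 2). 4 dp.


Sides: (-8, -1)->(-2, -2): sqrt(37) = 6.082763, (-2, -2)->(7, 4): sqrt(117) = 10.816654, (7, 4)->(0, 2): sqrt(53) = 7.28011, (0, 2)->(-8, -1): sqrt(73) = 8.544004
Sum = 32.723531
Perimeter = 32.7235

32.7235
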